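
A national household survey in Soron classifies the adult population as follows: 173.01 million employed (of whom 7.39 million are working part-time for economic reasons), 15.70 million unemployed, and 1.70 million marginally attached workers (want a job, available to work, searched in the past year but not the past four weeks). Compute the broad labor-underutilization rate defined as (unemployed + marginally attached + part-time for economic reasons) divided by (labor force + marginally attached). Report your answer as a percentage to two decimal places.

Broad underutilization rate ≈ 13.02%.

Labor force = 173.01 + 15.70 = 188.71 million.
Numerator = 15.70 + 1.70 + 7.39 = 24.79 million.
Denominator = 188.71 + 1.70 = 190.41 million.
Broad rate = 24.79 / 190.41 = 13.02%.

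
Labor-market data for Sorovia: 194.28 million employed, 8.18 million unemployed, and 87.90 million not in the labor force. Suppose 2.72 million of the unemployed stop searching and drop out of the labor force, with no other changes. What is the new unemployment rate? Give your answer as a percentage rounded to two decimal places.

New unemployment rate ≈ 2.73%.

Initially, labor force = 194.28 + 8.18 = 202.46 million, so u = 8.18/202.46 = 4.04%.
After the change, unemployed and labor force both fall by 2.72 → E = 194.28, U = 5.46, labor force = 199.74 million.
New unemployment rate = 5.46 / 199.74 = 2.73%.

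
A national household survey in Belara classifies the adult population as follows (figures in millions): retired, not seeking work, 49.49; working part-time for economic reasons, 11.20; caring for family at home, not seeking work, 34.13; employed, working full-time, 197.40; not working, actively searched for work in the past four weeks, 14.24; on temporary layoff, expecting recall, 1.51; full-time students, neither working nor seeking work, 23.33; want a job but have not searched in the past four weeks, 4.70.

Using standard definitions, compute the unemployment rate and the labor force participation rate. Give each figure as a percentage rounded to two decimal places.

Employed = 11.20 + 197.40 = 208.60 million (anyone who worked, including part-time for economic reasons, counts as employed).
Unemployed = 14.24 + 1.51 = 15.75 million (jobless and actively searching, or on temporary layoff).
Labor force = 208.60 + 15.75 = 224.35 million.
Not in labor force = 49.49 + 34.13 + 23.33 + 4.70 = 111.65 million (those not working and not actively searching are outside the labor force — including those who want a job but have given up searching).
Civilian working-age population = 224.35 + 111.65 = 336.00 million.
Unemployment rate = 15.75 / 224.35 = 7.02%.
Labor force participation rate = 224.35 / 336.00 = 66.77%.

Unemployment rate ≈ 7.02%; labor force participation rate ≈ 66.77%.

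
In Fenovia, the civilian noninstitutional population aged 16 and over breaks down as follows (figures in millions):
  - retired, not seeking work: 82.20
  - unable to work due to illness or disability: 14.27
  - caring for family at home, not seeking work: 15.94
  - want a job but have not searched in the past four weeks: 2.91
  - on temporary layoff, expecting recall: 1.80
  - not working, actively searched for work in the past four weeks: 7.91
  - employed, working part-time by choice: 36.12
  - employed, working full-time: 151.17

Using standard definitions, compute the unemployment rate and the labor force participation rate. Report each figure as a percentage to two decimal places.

Employed = 36.12 + 151.17 = 187.29 million.
Unemployed = 1.80 + 7.91 = 9.71 million (jobless and actively searching, or on temporary layoff).
Labor force = 187.29 + 9.71 = 197.00 million.
Not in labor force = 82.20 + 14.27 + 15.94 + 2.91 = 115.32 million (those not working and not actively searching are outside the labor force — including those who want a job but have given up searching).
Civilian working-age population = 197.00 + 115.32 = 312.32 million.
Unemployment rate = 9.71 / 197.00 = 4.93%.
Labor force participation rate = 197.00 / 312.32 = 63.08%.

Unemployment rate ≈ 4.93%; labor force participation rate ≈ 63.08%.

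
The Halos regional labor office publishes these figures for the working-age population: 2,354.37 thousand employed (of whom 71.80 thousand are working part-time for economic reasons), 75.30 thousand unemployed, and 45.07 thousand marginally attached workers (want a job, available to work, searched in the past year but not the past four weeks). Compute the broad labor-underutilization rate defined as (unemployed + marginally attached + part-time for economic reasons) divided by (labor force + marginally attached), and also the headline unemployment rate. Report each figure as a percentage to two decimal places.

Labor force = 2,354.37 + 75.30 = 2,429.67 thousand.
Numerator = 75.30 + 45.07 + 71.80 = 192.17 thousand.
Denominator = 2,429.67 + 45.07 = 2,474.74 thousand.
Broad rate = 192.17 / 2,474.74 = 7.77%.
Headline unemployment rate = 75.30 / 2,429.67 = 3.10%.

Broad underutilization rate ≈ 7.77%; headline unemployment rate ≈ 3.10%.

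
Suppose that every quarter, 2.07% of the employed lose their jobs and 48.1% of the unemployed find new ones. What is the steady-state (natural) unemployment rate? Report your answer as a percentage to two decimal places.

Steady-state unemployment rate ≈ 4.13%.

At steady state the flows balance: s·E = f·U, so U/(E+U) = s/(s+f).
u* = 2.07 / (2.07 + 48.1) = 2.07 / 50.17 = 4.13%.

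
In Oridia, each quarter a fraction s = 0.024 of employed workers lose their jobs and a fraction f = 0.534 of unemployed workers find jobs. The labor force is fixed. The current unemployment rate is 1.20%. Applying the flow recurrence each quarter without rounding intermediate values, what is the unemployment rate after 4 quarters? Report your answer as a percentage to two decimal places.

With a fixed labor force, u_{t+1} = u_t + s·(1−u_t) − f·u_t = u_t·(1−s−f) + s.
Here 1−s−f = 0.442 and s = 0.024.
u_1 = 0.012000 × 0.442 + 0.024 = 0.029304.
u_2 = 0.029304 × 0.442 + 0.024 = 0.036952.
u_3 = 0.036952 × 0.442 + 0.024 = 0.040333.
u_4 = 0.040333 × 0.442 + 0.024 = 0.041827.

Unemployment rate after four quarters ≈ 4.18%.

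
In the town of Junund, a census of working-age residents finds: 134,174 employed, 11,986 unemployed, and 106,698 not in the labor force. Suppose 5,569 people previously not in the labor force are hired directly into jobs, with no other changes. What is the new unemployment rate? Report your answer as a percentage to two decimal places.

New unemployment rate ≈ 7.90%.

Initially, labor force = 134,174 + 11,986 = 146,160, so u = 11,986/146,160 = 8.20%.
After the change, employed and labor force both rise by 5,569; unemployed unchanged → E = 139,743, U = 11,986, labor force = 151,729.
New unemployment rate = 11,986 / 151,729 = 7.90%.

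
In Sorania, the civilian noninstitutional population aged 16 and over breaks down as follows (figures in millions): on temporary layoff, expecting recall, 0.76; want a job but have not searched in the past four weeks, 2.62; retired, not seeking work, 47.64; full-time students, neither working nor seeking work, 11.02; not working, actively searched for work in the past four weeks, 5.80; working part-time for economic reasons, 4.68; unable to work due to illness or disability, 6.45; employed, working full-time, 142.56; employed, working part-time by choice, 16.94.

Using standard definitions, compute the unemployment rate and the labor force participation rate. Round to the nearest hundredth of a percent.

Unemployment rate ≈ 3.84%; labor force participation rate ≈ 71.60%.

Employed = 4.68 + 142.56 + 16.94 = 164.18 million (anyone who worked, including part-time for economic reasons, counts as employed).
Unemployed = 0.76 + 5.80 = 6.56 million (jobless and actively searching, or on temporary layoff).
Labor force = 164.18 + 6.56 = 170.74 million.
Not in labor force = 2.62 + 47.64 + 11.02 + 6.45 = 67.73 million (those not working and not actively searching are outside the labor force — including those who want a job but have given up searching).
Civilian working-age population = 170.74 + 67.73 = 238.47 million.
Unemployment rate = 6.56 / 170.74 = 3.84%.
Labor force participation rate = 170.74 / 238.47 = 71.60%.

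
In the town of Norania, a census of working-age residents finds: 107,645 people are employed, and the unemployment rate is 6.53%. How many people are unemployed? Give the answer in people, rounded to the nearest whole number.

About 7,520 are unemployed.

Let U be the number unemployed. The labor force is E + U, and U/(E+U) = 0.0653.
So U = 0.0653 × 107,645 / (1 − 0.0653) = 7029.22 / 0.9347 ≈ 7,520.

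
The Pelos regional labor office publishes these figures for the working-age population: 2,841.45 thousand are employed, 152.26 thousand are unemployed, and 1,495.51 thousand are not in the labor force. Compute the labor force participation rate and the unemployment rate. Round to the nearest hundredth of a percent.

Labor force = employed + unemployed = 2,841.45 + 152.26 = 2,993.71 thousand.
Working-age population = 2,993.71 + 1,495.51 = 4,489.22 thousand.
Unemployment rate = 152.26 / 2,993.71 = 5.09%.
Labor force participation rate = 2,993.71 / 4,489.22 = 66.69%.

Labor force participation rate ≈ 66.69%; unemployment rate ≈ 5.09%.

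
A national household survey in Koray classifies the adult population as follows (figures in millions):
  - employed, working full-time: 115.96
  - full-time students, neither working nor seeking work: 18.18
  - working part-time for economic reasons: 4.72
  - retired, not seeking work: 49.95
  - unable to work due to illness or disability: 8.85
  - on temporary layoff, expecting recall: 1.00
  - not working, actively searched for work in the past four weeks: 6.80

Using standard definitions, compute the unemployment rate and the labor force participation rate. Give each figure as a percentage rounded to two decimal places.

Unemployment rate ≈ 6.07%; labor force participation rate ≈ 62.53%.

Employed = 115.96 + 4.72 = 120.68 million (anyone who worked, including part-time for economic reasons, counts as employed).
Unemployed = 1.00 + 6.80 = 7.80 million (jobless and actively searching, or on temporary layoff).
Labor force = 120.68 + 7.80 = 128.48 million.
Not in labor force = 18.18 + 49.95 + 8.85 = 76.98 million (those not working and not actively searching are outside the labor force).
Civilian working-age population = 128.48 + 76.98 = 205.46 million.
Unemployment rate = 7.80 / 128.48 = 6.07%.
Labor force participation rate = 128.48 / 205.46 = 62.53%.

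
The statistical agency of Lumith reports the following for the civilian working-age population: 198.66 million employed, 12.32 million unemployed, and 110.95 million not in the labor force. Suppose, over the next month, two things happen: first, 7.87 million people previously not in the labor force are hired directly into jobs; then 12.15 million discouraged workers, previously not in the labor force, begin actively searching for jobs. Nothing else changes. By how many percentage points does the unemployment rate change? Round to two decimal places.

The unemployment rate changes by +4.75 percentage points.

Initially, labor force = 198.66 + 12.32 = 210.98 million, so u = 12.32/210.98 = 5.84%.
After the first change, employed and labor force both rise by 7.87; unemployed unchanged → E = 206.53, U = 12.32, labor force = 218.85 million.
After the second change, unemployed and labor force both rise by 12.15 → E = 206.53, U = 24.47, labor force = 231.00 million.
New unemployment rate = 24.47 / 231.00 = 10.59%.
Change = 10.59% − 5.84% = +4.75 percentage points.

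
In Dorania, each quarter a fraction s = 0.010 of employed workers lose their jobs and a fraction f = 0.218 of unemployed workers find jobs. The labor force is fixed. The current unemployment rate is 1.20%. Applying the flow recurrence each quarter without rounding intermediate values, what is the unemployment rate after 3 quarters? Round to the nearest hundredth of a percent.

Unemployment rate after three quarters ≈ 2.92%.

With a fixed labor force, u_{t+1} = u_t + s·(1−u_t) − f·u_t = u_t·(1−s−f) + s.
Here 1−s−f = 0.772 and s = 0.010.
u_1 = 0.012000 × 0.772 + 0.010 = 0.019264.
u_2 = 0.019264 × 0.772 + 0.010 = 0.024872.
u_3 = 0.024872 × 0.772 + 0.010 = 0.029201.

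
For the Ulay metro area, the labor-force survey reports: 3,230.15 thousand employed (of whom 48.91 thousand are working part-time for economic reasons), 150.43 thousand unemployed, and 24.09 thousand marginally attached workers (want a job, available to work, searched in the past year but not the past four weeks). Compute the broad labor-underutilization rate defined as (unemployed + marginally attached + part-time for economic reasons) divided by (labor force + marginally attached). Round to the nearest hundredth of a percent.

Broad underutilization rate ≈ 6.56%.

Labor force = 3,230.15 + 150.43 = 3,380.58 thousand.
Numerator = 150.43 + 24.09 + 48.91 = 223.43 thousand.
Denominator = 3,380.58 + 24.09 = 3,404.67 thousand.
Broad rate = 223.43 / 3,404.67 = 6.56%.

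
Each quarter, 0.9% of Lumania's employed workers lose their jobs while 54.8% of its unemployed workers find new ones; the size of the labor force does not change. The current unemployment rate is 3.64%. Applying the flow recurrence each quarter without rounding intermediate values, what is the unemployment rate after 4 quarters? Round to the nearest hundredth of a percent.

Unemployment rate after four quarters ≈ 1.69%.

With a fixed labor force, u_{t+1} = u_t + s·(1−u_t) − f·u_t = u_t·(1−s−f) + s.
Here 1−s−f = 0.443 and s = 0.009.
u_1 = 0.036400 × 0.443 + 0.009 = 0.025125.
u_2 = 0.025125 × 0.443 + 0.009 = 0.020130.
u_3 = 0.020130 × 0.443 + 0.009 = 0.017918.
u_4 = 0.017918 × 0.443 + 0.009 = 0.016938.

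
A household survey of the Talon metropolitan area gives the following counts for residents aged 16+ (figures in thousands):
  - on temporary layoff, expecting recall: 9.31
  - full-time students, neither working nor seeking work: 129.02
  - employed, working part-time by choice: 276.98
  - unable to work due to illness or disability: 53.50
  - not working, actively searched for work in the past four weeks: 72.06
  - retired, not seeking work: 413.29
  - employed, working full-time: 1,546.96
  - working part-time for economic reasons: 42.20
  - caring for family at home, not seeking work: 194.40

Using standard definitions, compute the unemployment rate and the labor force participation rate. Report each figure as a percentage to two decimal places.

Employed = 276.98 + 1,546.96 + 42.20 = 1,866.14 thousand (anyone who worked, including part-time for economic reasons, counts as employed).
Unemployed = 9.31 + 72.06 = 81.37 thousand (jobless and actively searching, or on temporary layoff).
Labor force = 1,866.14 + 81.37 = 1,947.51 thousand.
Not in labor force = 129.02 + 53.50 + 413.29 + 194.40 = 790.21 thousand (those not working and not actively searching are outside the labor force).
Civilian working-age population = 1,947.51 + 790.21 = 2,737.72 thousand.
Unemployment rate = 81.37 / 1,947.51 = 4.18%.
Labor force participation rate = 1,947.51 / 2,737.72 = 71.14%.

Unemployment rate ≈ 4.18%; labor force participation rate ≈ 71.14%.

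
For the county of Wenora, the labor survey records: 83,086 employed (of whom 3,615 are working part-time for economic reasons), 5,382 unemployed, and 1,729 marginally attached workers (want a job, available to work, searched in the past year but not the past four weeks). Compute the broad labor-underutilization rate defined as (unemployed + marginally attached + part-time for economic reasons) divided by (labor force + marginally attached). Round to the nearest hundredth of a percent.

Broad underutilization rate ≈ 11.89%.

Labor force = 83,086 + 5,382 = 88,468.
Numerator = 5,382 + 1,729 + 3,615 = 10,726.
Denominator = 88,468 + 1,729 = 90,197.
Broad rate = 10,726 / 90,197 = 11.89%.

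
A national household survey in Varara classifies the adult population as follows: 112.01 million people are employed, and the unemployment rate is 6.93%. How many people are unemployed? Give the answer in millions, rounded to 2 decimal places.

Let U be the number unemployed. The labor force is E + U, and U/(E+U) = 0.0693.
So U = 0.0693 × 112.01 / (1 − 0.0693) = 7.7623 / 0.9307 ≈ 8.34 million.

About 8.34 million are unemployed.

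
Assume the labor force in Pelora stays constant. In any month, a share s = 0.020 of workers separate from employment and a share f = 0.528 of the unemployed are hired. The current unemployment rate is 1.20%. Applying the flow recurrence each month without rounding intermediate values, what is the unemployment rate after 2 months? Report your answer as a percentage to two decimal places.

With a fixed labor force, u_{t+1} = u_t + s·(1−u_t) − f·u_t = u_t·(1−s−f) + s.
Here 1−s−f = 0.452 and s = 0.020.
u_1 = 0.012000 × 0.452 + 0.020 = 0.025424.
u_2 = 0.025424 × 0.452 + 0.020 = 0.031492.

Unemployment rate after two months ≈ 3.15%.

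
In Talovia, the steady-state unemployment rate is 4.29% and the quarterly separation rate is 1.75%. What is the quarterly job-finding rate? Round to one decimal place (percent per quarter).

From u* = s/(s+f): f = s·(1−u)/u.
f = 1.75 × (1 − 0.0429) / 0.0429 = 1.6749 / 0.0429 ≈ 39.0% per quarter.

Job-finding rate ≈ 39.0% per quarter.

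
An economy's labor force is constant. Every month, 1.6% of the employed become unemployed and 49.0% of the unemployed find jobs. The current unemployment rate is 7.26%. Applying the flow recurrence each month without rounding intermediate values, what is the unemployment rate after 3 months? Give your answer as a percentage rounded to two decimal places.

With a fixed labor force, u_{t+1} = u_t + s·(1−u_t) − f·u_t = u_t·(1−s−f) + s.
Here 1−s−f = 0.494 and s = 0.016.
u_1 = 0.072600 × 0.494 + 0.016 = 0.051864.
u_2 = 0.051864 × 0.494 + 0.016 = 0.041621.
u_3 = 0.041621 × 0.494 + 0.016 = 0.036561.

Unemployment rate after three months ≈ 3.66%.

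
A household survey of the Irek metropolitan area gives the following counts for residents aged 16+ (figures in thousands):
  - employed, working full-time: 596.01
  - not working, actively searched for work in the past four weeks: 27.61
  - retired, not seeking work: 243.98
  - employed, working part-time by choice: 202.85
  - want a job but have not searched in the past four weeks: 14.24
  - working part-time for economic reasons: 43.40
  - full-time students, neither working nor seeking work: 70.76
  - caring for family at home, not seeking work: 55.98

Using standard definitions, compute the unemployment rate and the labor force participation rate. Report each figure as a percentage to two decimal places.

Unemployment rate ≈ 3.17%; labor force participation rate ≈ 69.32%.

Employed = 596.01 + 202.85 + 43.40 = 842.26 thousand (anyone who worked, including part-time for economic reasons, counts as employed).
Unemployed = 27.61 thousand.
Labor force = 842.26 + 27.61 = 869.87 thousand.
Not in labor force = 243.98 + 14.24 + 70.76 + 55.98 = 384.96 thousand (those not working and not actively searching are outside the labor force — including those who want a job but have given up searching).
Civilian working-age population = 869.87 + 384.96 = 1,254.83 thousand.
Unemployment rate = 27.61 / 869.87 = 3.17%.
Labor force participation rate = 869.87 / 1,254.83 = 69.32%.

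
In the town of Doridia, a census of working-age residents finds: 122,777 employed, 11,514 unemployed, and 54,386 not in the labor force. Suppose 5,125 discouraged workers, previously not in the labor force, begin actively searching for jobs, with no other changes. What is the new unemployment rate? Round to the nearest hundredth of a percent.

Initially, labor force = 122,777 + 11,514 = 134,291, so u = 11,514/134,291 = 8.57%.
After the change, unemployed and labor force both rise by 5,125 → E = 122,777, U = 16,639, labor force = 139,416.
New unemployment rate = 16,639 / 139,416 = 11.93%.

New unemployment rate ≈ 11.93%.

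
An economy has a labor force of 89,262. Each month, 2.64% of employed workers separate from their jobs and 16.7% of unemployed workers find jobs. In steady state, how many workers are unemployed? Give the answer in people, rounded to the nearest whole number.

About 12,185 are unemployed in steady state.

Steady-state unemployment rate u* = s/(s+f) = 2.64/(2.64+16.7) = 0.136505.
Unemployed = u* × labor force = 0.136505 × 89,262 ≈ 12,185.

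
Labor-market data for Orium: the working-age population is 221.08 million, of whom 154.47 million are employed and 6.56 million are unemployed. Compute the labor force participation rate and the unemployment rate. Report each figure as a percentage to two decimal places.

Labor force participation rate ≈ 72.84%; unemployment rate ≈ 4.07%.

Labor force = employed + unemployed = 154.47 + 6.56 = 161.03 million.
Unemployment rate = 6.56 / 161.03 = 4.07%.
Labor force participation rate = 161.03 / 221.08 = 72.84%.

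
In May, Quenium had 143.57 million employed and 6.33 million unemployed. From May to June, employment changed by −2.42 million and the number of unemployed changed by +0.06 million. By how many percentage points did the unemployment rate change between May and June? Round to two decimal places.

May: labor force = 143.57 + 6.33 = 149.90; u = 6.33/149.90 = 4.22%.
June: labor force = 141.15 + 6.39 = 147.54; u = 6.39/147.54 = 4.33%.
Change = 4.33% − 4.22% = +0.11 pp.

The unemployment rate changed by +0.11 percentage points.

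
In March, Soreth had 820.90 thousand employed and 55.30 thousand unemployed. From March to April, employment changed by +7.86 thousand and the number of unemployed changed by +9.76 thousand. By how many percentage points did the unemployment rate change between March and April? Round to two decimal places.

The unemployment rate changed by +0.97 percentage points.

March: labor force = 820.90 + 55.30 = 876.20; u = 55.30/876.20 = 6.31%.
April: labor force = 828.76 + 65.06 = 893.82; u = 65.06/893.82 = 7.28%.
Change = 7.28% − 6.31% = +0.97 pp.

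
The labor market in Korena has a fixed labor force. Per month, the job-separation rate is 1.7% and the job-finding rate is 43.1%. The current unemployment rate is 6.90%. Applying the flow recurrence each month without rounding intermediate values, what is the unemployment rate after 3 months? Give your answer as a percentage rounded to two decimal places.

With a fixed labor force, u_{t+1} = u_t + s·(1−u_t) − f·u_t = u_t·(1−s−f) + s.
Here 1−s−f = 0.552 and s = 0.017.
u_1 = 0.069000 × 0.552 + 0.017 = 0.055088.
u_2 = 0.055088 × 0.552 + 0.017 = 0.047409.
u_3 = 0.047409 × 0.552 + 0.017 = 0.043170.

Unemployment rate after three months ≈ 4.32%.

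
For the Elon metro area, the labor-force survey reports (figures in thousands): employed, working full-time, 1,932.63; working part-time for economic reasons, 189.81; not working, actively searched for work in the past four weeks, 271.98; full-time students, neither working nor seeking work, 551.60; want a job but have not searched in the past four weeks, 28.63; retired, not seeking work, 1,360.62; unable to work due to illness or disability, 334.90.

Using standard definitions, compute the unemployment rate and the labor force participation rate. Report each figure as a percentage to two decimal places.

Employed = 1,932.63 + 189.81 = 2,122.44 thousand (anyone who worked, including part-time for economic reasons, counts as employed).
Unemployed = 271.98 thousand.
Labor force = 2,122.44 + 271.98 = 2,394.42 thousand.
Not in labor force = 551.60 + 28.63 + 1,360.62 + 334.90 = 2,275.75 thousand (those not working and not actively searching are outside the labor force — including those who want a job but have given up searching).
Civilian working-age population = 2,394.42 + 2,275.75 = 4,670.17 thousand.
Unemployment rate = 271.98 / 2,394.42 = 11.36%.
Labor force participation rate = 2,394.42 / 4,670.17 = 51.27%.

Unemployment rate ≈ 11.36%; labor force participation rate ≈ 51.27%.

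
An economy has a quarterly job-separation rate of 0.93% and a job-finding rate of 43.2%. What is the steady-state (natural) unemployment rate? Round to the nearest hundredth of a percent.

Steady-state unemployment rate ≈ 2.11%.

At steady state the flows balance: s·E = f·U, so U/(E+U) = s/(s+f).
u* = 0.93 / (0.93 + 43.2) = 0.93 / 44.13 = 2.11%.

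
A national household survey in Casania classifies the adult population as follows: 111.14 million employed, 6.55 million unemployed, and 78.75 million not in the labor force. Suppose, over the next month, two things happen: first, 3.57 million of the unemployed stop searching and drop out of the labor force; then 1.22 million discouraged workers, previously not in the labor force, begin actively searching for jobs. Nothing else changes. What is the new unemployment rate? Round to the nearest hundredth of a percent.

New unemployment rate ≈ 3.64%.

Initially, labor force = 111.14 + 6.55 = 117.69 million, so u = 6.55/117.69 = 5.57%.
After the first change, unemployed and labor force both fall by 3.57 → E = 111.14, U = 2.98, labor force = 114.12 million.
After the second change, unemployed and labor force both rise by 1.22 → E = 111.14, U = 4.20, labor force = 115.34 million.
New unemployment rate = 4.20 / 115.34 = 3.64%.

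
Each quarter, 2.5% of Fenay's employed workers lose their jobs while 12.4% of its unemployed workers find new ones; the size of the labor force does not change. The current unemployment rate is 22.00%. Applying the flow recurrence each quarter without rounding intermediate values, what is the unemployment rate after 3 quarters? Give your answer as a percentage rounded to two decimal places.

Unemployment rate after three quarters ≈ 20.00%.

With a fixed labor force, u_{t+1} = u_t + s·(1−u_t) − f·u_t = u_t·(1−s−f) + s.
Here 1−s−f = 0.851 and s = 0.025.
u_1 = 0.220000 × 0.851 + 0.025 = 0.212220.
u_2 = 0.212220 × 0.851 + 0.025 = 0.205599.
u_3 = 0.205599 × 0.851 + 0.025 = 0.199965.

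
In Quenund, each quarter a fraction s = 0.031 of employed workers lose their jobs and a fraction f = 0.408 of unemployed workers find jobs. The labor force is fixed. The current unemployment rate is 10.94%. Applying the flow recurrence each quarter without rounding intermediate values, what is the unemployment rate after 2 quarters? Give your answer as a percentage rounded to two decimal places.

With a fixed labor force, u_{t+1} = u_t + s·(1−u_t) − f·u_t = u_t·(1−s−f) + s.
Here 1−s−f = 0.561 and s = 0.031.
u_1 = 0.109400 × 0.561 + 0.031 = 0.092373.
u_2 = 0.092373 × 0.561 + 0.031 = 0.082821.

Unemployment rate after two quarters ≈ 8.28%.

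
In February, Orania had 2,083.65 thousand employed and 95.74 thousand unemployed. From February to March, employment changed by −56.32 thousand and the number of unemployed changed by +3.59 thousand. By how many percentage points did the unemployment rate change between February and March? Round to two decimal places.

February: labor force = 2,083.65 + 95.74 = 2,179.39; u = 95.74/2,179.39 = 4.39%.
March: labor force = 2,027.33 + 99.33 = 2,126.66; u = 99.33/2,126.66 = 4.67%.
Change = 4.67% − 4.39% = +0.28 pp.

The unemployment rate changed by +0.28 percentage points.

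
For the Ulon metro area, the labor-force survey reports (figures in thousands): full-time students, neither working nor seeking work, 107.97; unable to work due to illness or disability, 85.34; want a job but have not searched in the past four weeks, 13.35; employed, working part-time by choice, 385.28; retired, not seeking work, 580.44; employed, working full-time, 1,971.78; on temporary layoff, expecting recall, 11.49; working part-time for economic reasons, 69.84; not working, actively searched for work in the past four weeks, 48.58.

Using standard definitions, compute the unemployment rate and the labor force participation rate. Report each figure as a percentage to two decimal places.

Unemployment rate ≈ 2.42%; labor force participation rate ≈ 75.96%.

Employed = 385.28 + 1,971.78 + 69.84 = 2,426.90 thousand (anyone who worked, including part-time for economic reasons, counts as employed).
Unemployed = 11.49 + 48.58 = 60.07 thousand (jobless and actively searching, or on temporary layoff).
Labor force = 2,426.90 + 60.07 = 2,486.97 thousand.
Not in labor force = 107.97 + 85.34 + 13.35 + 580.44 = 787.10 thousand (those not working and not actively searching are outside the labor force — including those who want a job but have given up searching).
Civilian working-age population = 2,486.97 + 787.10 = 3,274.07 thousand.
Unemployment rate = 60.07 / 2,486.97 = 2.42%.
Labor force participation rate = 2,486.97 / 3,274.07 = 75.96%.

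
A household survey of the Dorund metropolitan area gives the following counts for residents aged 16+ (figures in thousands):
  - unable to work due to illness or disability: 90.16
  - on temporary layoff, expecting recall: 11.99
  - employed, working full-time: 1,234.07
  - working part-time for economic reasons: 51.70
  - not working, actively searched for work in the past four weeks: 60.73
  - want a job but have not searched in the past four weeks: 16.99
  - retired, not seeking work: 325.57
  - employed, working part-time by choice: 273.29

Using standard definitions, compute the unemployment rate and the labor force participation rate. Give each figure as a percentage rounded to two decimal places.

Employed = 1,234.07 + 51.70 + 273.29 = 1,559.06 thousand (anyone who worked, including part-time for economic reasons, counts as employed).
Unemployed = 11.99 + 60.73 = 72.72 thousand (jobless and actively searching, or on temporary layoff).
Labor force = 1,559.06 + 72.72 = 1,631.78 thousand.
Not in labor force = 90.16 + 16.99 + 325.57 = 432.72 thousand (those not working and not actively searching are outside the labor force — including those who want a job but have given up searching).
Civilian working-age population = 1,631.78 + 432.72 = 2,064.50 thousand.
Unemployment rate = 72.72 / 1,631.78 = 4.46%.
Labor force participation rate = 1,631.78 / 2,064.50 = 79.04%.

Unemployment rate ≈ 4.46%; labor force participation rate ≈ 79.04%.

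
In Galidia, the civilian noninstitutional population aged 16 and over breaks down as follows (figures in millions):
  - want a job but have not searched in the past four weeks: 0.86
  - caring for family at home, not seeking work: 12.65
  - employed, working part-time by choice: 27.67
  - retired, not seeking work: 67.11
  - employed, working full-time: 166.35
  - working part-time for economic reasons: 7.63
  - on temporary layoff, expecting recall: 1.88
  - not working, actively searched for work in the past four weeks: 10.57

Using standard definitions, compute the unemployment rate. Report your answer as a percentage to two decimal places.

Unemployment rate ≈ 5.82%.

Employed = 27.67 + 166.35 + 7.63 = 201.65 million (anyone who worked, including part-time for economic reasons, counts as employed).
Unemployed = 1.88 + 10.57 = 12.45 million (jobless and actively searching, or on temporary layoff).
Labor force = 201.65 + 12.45 = 214.10 million.
Unemployment rate = 12.45 / 214.10 = 5.82%.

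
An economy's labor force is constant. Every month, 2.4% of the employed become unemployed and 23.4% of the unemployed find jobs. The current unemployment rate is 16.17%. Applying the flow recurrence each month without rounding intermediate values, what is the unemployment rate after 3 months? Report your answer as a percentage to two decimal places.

Unemployment rate after three months ≈ 12.11%.

With a fixed labor force, u_{t+1} = u_t + s·(1−u_t) − f·u_t = u_t·(1−s−f) + s.
Here 1−s−f = 0.742 and s = 0.024.
u_1 = 0.161700 × 0.742 + 0.024 = 0.143981.
u_2 = 0.143981 × 0.742 + 0.024 = 0.130834.
u_3 = 0.130834 × 0.742 + 0.024 = 0.121079.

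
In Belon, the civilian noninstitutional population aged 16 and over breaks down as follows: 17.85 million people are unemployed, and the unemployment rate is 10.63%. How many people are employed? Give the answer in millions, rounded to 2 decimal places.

Labor force = U / u = 17.85 / 0.1063 ≈ 167.92 million.
Employed = labor force − unemployed = 167.92 − 17.85 = 150.07 million.

About 150.07 million are employed.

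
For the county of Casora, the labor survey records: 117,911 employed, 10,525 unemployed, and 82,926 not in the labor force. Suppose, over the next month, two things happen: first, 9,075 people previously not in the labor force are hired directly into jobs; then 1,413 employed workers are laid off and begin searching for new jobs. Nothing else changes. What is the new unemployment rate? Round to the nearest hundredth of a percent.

New unemployment rate ≈ 8.68%.

Initially, labor force = 117,911 + 10,525 = 128,436, so u = 10,525/128,436 = 8.19%.
After the first change, employed and labor force both rise by 9,075; unemployed unchanged → E = 126,986, U = 10,525, labor force = 137,511.
After the second change, employed falls and unemployed rises by 1,413; labor force unchanged → E = 125,573, U = 11,938, labor force = 137,511.
New unemployment rate = 11,938 / 137,511 = 8.68%.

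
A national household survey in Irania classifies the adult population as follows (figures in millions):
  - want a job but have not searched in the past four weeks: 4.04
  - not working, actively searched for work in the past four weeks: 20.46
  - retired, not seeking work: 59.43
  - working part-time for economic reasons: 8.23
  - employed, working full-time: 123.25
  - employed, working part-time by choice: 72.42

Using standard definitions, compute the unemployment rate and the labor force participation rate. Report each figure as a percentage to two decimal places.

Employed = 8.23 + 123.25 + 72.42 = 203.90 million (anyone who worked, including part-time for economic reasons, counts as employed).
Unemployed = 20.46 million.
Labor force = 203.90 + 20.46 = 224.36 million.
Not in labor force = 4.04 + 59.43 = 63.47 million (those not working and not actively searching are outside the labor force — including those who want a job but have given up searching).
Civilian working-age population = 224.36 + 63.47 = 287.83 million.
Unemployment rate = 20.46 / 224.36 = 9.12%.
Labor force participation rate = 224.36 / 287.83 = 77.95%.

Unemployment rate ≈ 9.12%; labor force participation rate ≈ 77.95%.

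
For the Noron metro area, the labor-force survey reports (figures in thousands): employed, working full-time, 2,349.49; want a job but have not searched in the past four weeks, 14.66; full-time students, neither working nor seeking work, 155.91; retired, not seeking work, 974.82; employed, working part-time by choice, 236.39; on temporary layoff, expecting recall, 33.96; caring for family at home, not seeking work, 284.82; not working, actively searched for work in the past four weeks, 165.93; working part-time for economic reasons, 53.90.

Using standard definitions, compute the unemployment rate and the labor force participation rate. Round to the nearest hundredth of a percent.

Employed = 2,349.49 + 236.39 + 53.90 = 2,639.78 thousand (anyone who worked, including part-time for economic reasons, counts as employed).
Unemployed = 33.96 + 165.93 = 199.89 thousand (jobless and actively searching, or on temporary layoff).
Labor force = 2,639.78 + 199.89 = 2,839.67 thousand.
Not in labor force = 14.66 + 155.91 + 974.82 + 284.82 = 1,430.21 thousand (those not working and not actively searching are outside the labor force — including those who want a job but have given up searching).
Civilian working-age population = 2,839.67 + 1,430.21 = 4,269.88 thousand.
Unemployment rate = 199.89 / 2,839.67 = 7.04%.
Labor force participation rate = 2,839.67 / 4,269.88 = 66.50%.

Unemployment rate ≈ 7.04%; labor force participation rate ≈ 66.50%.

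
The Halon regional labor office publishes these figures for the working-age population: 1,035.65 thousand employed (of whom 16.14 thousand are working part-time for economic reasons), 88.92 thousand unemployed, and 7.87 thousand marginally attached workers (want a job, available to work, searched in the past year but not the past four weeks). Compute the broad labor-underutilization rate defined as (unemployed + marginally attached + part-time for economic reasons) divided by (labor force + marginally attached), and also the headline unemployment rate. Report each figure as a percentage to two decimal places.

Labor force = 1,035.65 + 88.92 = 1,124.57 thousand.
Numerator = 88.92 + 7.87 + 16.14 = 112.93 thousand.
Denominator = 1,124.57 + 7.87 = 1,132.44 thousand.
Broad rate = 112.93 / 1,132.44 = 9.97%.
Headline unemployment rate = 88.92 / 1,124.57 = 7.91%.

Broad underutilization rate ≈ 9.97%; headline unemployment rate ≈ 7.91%.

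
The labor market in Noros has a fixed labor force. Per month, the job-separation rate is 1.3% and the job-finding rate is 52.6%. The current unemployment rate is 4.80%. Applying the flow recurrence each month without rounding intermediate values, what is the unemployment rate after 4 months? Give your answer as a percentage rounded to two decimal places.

With a fixed labor force, u_{t+1} = u_t + s·(1−u_t) − f·u_t = u_t·(1−s−f) + s.
Here 1−s−f = 0.461 and s = 0.013.
u_1 = 0.048000 × 0.461 + 0.013 = 0.035128.
u_2 = 0.035128 × 0.461 + 0.013 = 0.029194.
u_3 = 0.029194 × 0.461 + 0.013 = 0.026458.
u_4 = 0.026458 × 0.461 + 0.013 = 0.025197.

Unemployment rate after four months ≈ 2.52%.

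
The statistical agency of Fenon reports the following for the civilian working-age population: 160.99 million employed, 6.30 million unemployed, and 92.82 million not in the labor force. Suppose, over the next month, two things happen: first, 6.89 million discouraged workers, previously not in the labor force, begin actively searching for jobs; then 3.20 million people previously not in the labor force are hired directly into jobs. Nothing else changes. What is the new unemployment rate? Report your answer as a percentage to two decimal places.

New unemployment rate ≈ 7.44%.

Initially, labor force = 160.99 + 6.30 = 167.29 million, so u = 6.30/167.29 = 3.77%.
After the first change, unemployed and labor force both rise by 6.89 → E = 160.99, U = 13.19, labor force = 174.18 million.
After the second change, employed and labor force both rise by 3.20; unemployed unchanged → E = 164.19, U = 13.19, labor force = 177.38 million.
New unemployment rate = 13.19 / 177.38 = 7.44%.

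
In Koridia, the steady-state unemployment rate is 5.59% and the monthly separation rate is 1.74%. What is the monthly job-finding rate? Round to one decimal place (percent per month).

Job-finding rate ≈ 29.4% per month.

From u* = s/(s+f): f = s·(1−u)/u.
f = 1.74 × (1 − 0.0559) / 0.0559 = 1.6427 / 0.0559 ≈ 29.4% per month.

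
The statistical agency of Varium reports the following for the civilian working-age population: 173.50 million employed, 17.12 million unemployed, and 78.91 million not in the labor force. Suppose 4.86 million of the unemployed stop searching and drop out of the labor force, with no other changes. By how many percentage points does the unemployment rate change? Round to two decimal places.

Initially, labor force = 173.50 + 17.12 = 190.62 million, so u = 17.12/190.62 = 8.98%.
After the change, unemployed and labor force both fall by 4.86 → E = 173.50, U = 12.26, labor force = 185.76 million.
New unemployment rate = 12.26 / 185.76 = 6.60%.
Change = 6.60% − 8.98% = −2.38 percentage points.

The unemployment rate changes by −2.38 percentage points.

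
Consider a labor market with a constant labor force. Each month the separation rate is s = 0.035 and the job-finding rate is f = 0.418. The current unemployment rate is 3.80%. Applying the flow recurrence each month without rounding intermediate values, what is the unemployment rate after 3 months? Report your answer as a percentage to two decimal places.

Unemployment rate after three months ≈ 7.08%.

With a fixed labor force, u_{t+1} = u_t + s·(1−u_t) − f·u_t = u_t·(1−s−f) + s.
Here 1−s−f = 0.547 and s = 0.035.
u_1 = 0.038000 × 0.547 + 0.035 = 0.055786.
u_2 = 0.055786 × 0.547 + 0.035 = 0.065515.
u_3 = 0.065515 × 0.547 + 0.035 = 0.070837.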